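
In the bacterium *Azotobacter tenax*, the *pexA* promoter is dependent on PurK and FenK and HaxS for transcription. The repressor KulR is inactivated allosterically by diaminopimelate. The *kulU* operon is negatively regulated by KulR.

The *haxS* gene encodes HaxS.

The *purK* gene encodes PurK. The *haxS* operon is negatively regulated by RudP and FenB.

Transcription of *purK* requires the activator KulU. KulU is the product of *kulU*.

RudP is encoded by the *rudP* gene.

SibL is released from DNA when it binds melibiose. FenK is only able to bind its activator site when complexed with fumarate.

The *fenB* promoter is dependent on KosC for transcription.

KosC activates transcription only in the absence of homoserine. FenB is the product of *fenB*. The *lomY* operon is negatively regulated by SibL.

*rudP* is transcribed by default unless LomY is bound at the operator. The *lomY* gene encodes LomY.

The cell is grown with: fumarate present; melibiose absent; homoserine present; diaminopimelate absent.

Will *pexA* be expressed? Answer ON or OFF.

Diaminopimelate is absent, so KulR is active.
With repressor KulR bound, *kulU* is not transcribed.
So KulU is not produced.
Required activator KulU is absent, so *purK* is not transcribed.
So PurK is not produced.
Fumarate is present, so FenK is active.
Melibiose is absent, so SibL is active.
With repressor SibL bound, *lomY* is not transcribed.
So LomY is not produced.
With no repressor bound, *rudP* is transcribed.
So RudP is produced and active.
Homoserine is present, so KosC is inactive.
Required activator KosC is absent, so *fenB* is not transcribed.
So FenB is not produced.
With repressor RudP bound, *haxS* is not transcribed.
So HaxS is not produced.
Required activator PurK is absent, so *pexA* is not transcribed.

OFF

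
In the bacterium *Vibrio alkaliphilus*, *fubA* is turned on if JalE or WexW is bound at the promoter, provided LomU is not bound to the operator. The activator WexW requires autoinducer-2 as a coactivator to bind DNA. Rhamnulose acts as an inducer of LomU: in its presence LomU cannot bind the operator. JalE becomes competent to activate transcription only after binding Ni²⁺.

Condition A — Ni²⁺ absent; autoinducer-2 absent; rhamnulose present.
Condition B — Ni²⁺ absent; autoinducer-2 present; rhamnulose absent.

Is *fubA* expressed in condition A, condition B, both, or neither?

neither

Condition A:
Ni²⁺ is absent, so JalE is inactive.
Autoinducer-2 is absent, so WexW is inactive.
Rhamnulose is present, so LomU is inactive.
No activator is available at the *fubA* promoter, so *fubA* is not transcribed.
→ *fubA* is OFF in A.
Condition B:
Ni²⁺ is absent, so JalE is inactive.
Autoinducer-2 is present, so WexW is active.
Rhamnulose is absent, so LomU is active.
With repressor LomU bound, *fubA* is not transcribed.
→ *fubA* is OFF in B.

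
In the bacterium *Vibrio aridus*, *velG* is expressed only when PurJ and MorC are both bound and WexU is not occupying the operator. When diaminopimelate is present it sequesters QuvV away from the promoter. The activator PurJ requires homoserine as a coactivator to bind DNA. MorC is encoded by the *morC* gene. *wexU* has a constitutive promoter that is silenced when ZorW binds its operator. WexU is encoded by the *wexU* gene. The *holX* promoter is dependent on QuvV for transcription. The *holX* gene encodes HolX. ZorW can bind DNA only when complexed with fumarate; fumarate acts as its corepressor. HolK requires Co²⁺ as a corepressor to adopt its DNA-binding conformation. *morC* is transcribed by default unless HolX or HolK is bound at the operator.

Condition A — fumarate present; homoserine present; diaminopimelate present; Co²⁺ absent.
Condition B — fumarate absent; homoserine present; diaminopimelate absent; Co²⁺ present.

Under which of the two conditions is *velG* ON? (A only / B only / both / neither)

A only

Condition A:
Fumarate is present, so ZorW is active.
With repressor ZorW bound, *wexU* is not transcribed.
So WexU is not produced.
Homoserine is present, so PurJ is active.
Diaminopimelate is present, so QuvV is inactive.
Required activator QuvV is absent, so *holX* is not transcribed.
So HolX is not produced.
Co²⁺ is absent, so HolK is inactive.
With no repressor bound, *morC* is transcribed.
So MorC is produced and active.
No repressor is bound and PurJ and MorC are active, so *velG* is transcribed.
→ *velG* is ON in A.
Condition B:
Fumarate is absent, so ZorW is inactive.
With no repressor bound, *wexU* is transcribed.
So WexU is produced and active.
Homoserine is present, so PurJ is active.
Diaminopimelate is absent, so QuvV is active.
No repressor is bound and QuvV is active, so *holX* is transcribed.
So HolX is produced and active.
Co²⁺ is present, so HolK is active.
With repressor HolX bound, *morC* is not transcribed.
So MorC is not produced.
With repressor WexU bound, *velG* is not transcribed.
→ *velG* is OFF in B.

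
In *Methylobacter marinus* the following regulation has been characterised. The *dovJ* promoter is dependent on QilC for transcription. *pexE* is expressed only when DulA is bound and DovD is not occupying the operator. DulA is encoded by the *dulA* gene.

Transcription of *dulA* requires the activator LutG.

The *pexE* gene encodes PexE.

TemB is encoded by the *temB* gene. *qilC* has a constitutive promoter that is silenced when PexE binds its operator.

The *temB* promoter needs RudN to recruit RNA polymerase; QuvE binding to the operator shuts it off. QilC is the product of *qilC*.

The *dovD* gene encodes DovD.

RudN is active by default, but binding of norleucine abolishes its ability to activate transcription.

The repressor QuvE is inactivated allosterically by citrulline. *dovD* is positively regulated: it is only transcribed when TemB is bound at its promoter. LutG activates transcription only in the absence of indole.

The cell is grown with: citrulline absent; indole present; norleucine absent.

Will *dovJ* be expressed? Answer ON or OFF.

ON

Norleucine is absent, so RudN is active.
Citrulline is absent, so QuvE is active.
With repressor QuvE bound, *temB* is not transcribed.
So TemB is not produced.
Required activator TemB is absent, so *dovD* is not transcribed.
So DovD is not produced.
Indole is present, so LutG is inactive.
Required activator LutG is absent, so *dulA* is not transcribed.
So DulA is not produced.
Required activator DulA is absent, so *pexE* is not transcribed.
So PexE is not produced.
With no repressor bound, *qilC* is transcribed.
So QilC is produced and active.
No repressor is bound and QilC is active, so *dovJ* is transcribed.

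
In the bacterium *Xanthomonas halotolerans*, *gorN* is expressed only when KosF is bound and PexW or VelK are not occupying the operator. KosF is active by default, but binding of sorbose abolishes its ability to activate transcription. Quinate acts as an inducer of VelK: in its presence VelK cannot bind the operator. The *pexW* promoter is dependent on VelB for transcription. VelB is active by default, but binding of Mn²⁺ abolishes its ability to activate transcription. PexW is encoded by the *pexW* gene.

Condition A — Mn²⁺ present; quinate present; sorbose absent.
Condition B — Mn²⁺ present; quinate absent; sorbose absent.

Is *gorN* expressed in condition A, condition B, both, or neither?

Condition A:
Mn²⁺ is present, so VelB is inactive.
Required activator VelB is absent, so *pexW* is not transcribed.
So PexW is not produced.
Quinate is present, so VelK is inactive.
Sorbose is absent, so KosF is active.
No repressor is bound and KosF is active, so *gorN* is transcribed.
→ *gorN* is ON in A.
Condition B:
Mn²⁺ is present, so VelB is inactive.
Required activator VelB is absent, so *pexW* is not transcribed.
So PexW is not produced.
Quinate is absent, so VelK is active.
Sorbose is absent, so KosF is active.
With repressor VelK bound, *gorN* is not transcribed.
→ *gorN* is OFF in B.

A only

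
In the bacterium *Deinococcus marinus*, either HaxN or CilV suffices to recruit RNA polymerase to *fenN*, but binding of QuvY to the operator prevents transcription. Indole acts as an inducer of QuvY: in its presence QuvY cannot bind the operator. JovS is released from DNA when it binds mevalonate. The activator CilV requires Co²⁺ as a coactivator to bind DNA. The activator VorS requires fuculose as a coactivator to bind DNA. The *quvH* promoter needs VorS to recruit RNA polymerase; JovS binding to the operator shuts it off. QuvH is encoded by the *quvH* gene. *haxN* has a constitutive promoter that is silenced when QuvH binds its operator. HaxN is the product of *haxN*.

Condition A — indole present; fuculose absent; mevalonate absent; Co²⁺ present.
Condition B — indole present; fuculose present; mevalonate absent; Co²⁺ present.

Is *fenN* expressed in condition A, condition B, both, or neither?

both

Condition A:
Indole is present, so QuvY is inactive.
Fuculose is absent, so VorS is inactive.
Mevalonate is absent, so JovS is active.
With repressor JovS bound, *quvH* is not transcribed.
So QuvH is not produced.
With no repressor bound, *haxN* is transcribed.
So HaxN is produced and active.
Co²⁺ is present, so CilV is active.
Activator HaxN is present, so *fenN* is transcribed.
→ *fenN* is ON in A.
Condition B:
Indole is present, so QuvY is inactive.
Fuculose is present, so VorS is active.
Mevalonate is absent, so JovS is active.
With repressor JovS bound, *quvH* is not transcribed.
So QuvH is not produced.
With no repressor bound, *haxN* is transcribed.
So HaxN is produced and active.
Co²⁺ is present, so CilV is active.
Activator HaxN is present, so *fenN* is transcribed.
→ *fenN* is ON in B.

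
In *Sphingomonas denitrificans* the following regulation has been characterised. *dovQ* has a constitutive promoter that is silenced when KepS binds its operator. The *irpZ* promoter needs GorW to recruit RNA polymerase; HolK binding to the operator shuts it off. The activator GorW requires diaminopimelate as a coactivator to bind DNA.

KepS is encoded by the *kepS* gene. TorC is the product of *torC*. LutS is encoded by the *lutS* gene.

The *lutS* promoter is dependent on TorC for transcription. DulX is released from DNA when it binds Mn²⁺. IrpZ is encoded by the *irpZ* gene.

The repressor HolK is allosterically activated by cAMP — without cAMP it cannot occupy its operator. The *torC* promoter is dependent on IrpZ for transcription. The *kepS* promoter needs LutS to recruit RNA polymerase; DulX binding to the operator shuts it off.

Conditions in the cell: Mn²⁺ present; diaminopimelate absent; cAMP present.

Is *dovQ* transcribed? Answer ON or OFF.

cAMP is present, so HolK is active.
Diaminopimelate is absent, so GorW is inactive.
With repressor HolK bound, *irpZ* is not transcribed.
So IrpZ is not produced.
Required activator IrpZ is absent, so *torC* is not transcribed.
So TorC is not produced.
Required activator TorC is absent, so *lutS* is not transcribed.
So LutS is not produced.
Mn²⁺ is present, so DulX is inactive.
Required activator LutS is absent, so *kepS* is not transcribed.
So KepS is not produced.
With no repressor bound, *dovQ* is transcribed.

ON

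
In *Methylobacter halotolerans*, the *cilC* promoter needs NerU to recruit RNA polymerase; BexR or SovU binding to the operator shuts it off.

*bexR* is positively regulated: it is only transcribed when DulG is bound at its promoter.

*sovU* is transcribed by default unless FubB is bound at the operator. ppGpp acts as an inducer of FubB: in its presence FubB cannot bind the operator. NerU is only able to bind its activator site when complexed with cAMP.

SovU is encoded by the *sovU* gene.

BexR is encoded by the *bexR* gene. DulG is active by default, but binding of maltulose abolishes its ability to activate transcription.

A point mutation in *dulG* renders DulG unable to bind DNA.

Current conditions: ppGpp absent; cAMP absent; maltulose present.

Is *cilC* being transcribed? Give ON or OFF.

cAMP is absent, so NerU is inactive.
DulG is non-functional in this strain, so it has no effect.
Required activator DulG is absent, so *bexR* is not transcribed.
So BexR is not produced.
ppGpp is absent, so FubB is active.
With repressor FubB bound, *sovU* is not transcribed.
So SovU is not produced.
Required activator NerU is absent, so *cilC* is not transcribed.

OFF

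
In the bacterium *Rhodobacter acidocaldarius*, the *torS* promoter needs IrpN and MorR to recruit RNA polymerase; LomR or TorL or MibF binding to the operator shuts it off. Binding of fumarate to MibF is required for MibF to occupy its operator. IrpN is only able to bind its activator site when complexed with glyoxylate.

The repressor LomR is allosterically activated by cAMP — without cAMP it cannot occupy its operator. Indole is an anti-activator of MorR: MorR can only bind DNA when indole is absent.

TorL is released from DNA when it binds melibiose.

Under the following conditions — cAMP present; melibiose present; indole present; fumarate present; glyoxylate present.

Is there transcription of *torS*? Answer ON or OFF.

cAMP is present, so LomR is active.
Melibiose is present, so TorL is inactive.
Glyoxylate is present, so IrpN is active.
Indole is present, so MorR is inactive.
Fumarate is present, so MibF is active.
With repressor LomR bound, *torS* is not transcribed.

OFF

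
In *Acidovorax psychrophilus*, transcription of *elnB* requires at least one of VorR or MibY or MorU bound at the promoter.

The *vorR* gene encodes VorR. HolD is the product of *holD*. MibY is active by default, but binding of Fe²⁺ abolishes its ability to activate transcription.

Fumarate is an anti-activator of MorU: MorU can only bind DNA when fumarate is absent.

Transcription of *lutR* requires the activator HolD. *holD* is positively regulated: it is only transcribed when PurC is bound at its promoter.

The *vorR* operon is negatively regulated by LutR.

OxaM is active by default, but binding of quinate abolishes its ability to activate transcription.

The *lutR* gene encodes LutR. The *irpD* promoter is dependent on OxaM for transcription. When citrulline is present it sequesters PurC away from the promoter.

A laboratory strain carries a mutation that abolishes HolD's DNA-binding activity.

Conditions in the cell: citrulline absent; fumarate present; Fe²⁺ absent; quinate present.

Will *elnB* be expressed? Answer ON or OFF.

ON

HolD is non-functional in this strain, so it has no effect.
Required activator HolD is absent, so *lutR* is not transcribed.
So LutR is not produced.
With no repressor bound, *vorR* is transcribed.
So VorR is produced and active.
Fe²⁺ is absent, so MibY is active.
Fumarate is present, so MorU is inactive.
Activator VorR is present, so *elnB* is transcribed.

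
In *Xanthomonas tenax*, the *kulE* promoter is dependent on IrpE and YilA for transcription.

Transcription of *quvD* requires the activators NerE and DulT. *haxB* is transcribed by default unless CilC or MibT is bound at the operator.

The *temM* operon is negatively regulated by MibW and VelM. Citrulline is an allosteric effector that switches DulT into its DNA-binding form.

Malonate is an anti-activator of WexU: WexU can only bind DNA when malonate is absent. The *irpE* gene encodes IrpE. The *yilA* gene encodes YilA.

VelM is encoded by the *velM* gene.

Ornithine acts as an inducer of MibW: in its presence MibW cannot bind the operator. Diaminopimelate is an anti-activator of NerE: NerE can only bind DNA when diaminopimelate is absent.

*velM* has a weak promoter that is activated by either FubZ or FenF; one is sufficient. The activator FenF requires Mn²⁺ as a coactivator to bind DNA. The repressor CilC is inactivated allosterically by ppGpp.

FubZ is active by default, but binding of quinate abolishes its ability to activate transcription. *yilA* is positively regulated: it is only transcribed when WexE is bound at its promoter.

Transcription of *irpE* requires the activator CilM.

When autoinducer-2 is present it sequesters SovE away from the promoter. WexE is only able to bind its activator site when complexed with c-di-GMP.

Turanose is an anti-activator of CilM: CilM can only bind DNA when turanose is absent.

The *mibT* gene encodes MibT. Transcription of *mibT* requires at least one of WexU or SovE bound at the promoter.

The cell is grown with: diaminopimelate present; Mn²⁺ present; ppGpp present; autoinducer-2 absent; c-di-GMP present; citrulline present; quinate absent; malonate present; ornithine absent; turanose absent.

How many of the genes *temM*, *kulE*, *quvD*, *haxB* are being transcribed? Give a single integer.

Ornithine is absent, so MibW is active.
Quinate is absent, so FubZ is active.
Mn²⁺ is present, so FenF is active.
Activator FubZ is present, so *velM* is transcribed.
So VelM is produced and active.
With repressor MibW bound, *temM* is not transcribed.
→ *temM* is OFF.
Turanose is absent, so CilM is active.
No repressor is bound and CilM is active, so *irpE* is transcribed.
So IrpE is produced and active.
c-di-GMP is present, so WexE is active.
No repressor is bound and WexE is active, so *yilA* is transcribed.
So YilA is produced and active.
No repressor is bound and IrpE and YilA are active, so *kulE* is transcribed.
→ *kulE* is ON.
Diaminopimelate is present, so NerE is inactive.
Citrulline is present, so DulT is active.
Required activator NerE is absent, so *quvD* is not transcribed.
→ *quvD* is OFF.
ppGpp is present, so CilC is inactive.
Malonate is present, so WexU is inactive.
Autoinducer-2 is absent, so SovE is active.
Activator SovE is present, so *mibT* is transcribed.
So MibT is produced and active.
With repressor MibT bound, *haxB* is not transcribed.
→ *haxB* is OFF.
1 of the 4 genes is transcribed.

1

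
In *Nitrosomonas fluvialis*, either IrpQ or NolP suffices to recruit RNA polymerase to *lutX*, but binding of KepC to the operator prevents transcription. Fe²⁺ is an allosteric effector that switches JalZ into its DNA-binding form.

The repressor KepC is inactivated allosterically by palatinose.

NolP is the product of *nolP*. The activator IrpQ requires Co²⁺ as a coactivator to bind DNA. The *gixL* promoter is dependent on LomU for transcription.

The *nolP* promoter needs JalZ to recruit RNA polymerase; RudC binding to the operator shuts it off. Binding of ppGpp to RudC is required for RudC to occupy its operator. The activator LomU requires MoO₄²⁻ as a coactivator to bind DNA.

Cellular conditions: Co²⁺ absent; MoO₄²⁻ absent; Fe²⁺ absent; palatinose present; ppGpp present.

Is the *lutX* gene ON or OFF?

Co²⁺ is absent, so IrpQ is inactive.
Palatinose is present, so KepC is inactive.
ppGpp is present, so RudC is active.
Fe²⁺ is absent, so JalZ is inactive.
With repressor RudC bound, *nolP* is not transcribed.
So NolP is not produced.
No activator is available at the *lutX* promoter, so *lutX* is not transcribed.

OFF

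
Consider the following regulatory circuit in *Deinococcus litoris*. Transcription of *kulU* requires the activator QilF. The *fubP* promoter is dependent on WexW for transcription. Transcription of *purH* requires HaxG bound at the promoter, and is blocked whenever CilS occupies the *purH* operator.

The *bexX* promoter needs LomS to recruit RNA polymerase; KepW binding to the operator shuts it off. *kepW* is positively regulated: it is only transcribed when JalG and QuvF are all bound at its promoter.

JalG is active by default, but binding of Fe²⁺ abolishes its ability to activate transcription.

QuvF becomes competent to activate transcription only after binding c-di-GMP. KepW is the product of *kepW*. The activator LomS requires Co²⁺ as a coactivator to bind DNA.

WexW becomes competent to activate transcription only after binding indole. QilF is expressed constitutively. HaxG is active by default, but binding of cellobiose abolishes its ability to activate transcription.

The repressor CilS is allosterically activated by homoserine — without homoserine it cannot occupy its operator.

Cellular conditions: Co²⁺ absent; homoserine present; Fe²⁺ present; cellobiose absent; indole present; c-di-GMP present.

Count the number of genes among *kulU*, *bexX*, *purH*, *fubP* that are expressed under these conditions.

2

QilF is produced constitutively and is active.
No repressor is bound and QilF is active, so *kulU* is transcribed.
→ *kulU* is ON.
Fe²⁺ is present, so JalG is inactive.
c-di-GMP is present, so QuvF is active.
Required activator JalG is absent, so *kepW* is not transcribed.
So KepW is not produced.
Co²⁺ is absent, so LomS is inactive.
Required activator LomS is absent, so *bexX* is not transcribed.
→ *bexX* is OFF.
Homoserine is present, so CilS is active.
Cellobiose is absent, so HaxG is active.
With repressor CilS bound, *purH* is not transcribed.
→ *purH* is OFF.
Indole is present, so WexW is active.
No repressor is bound and WexW is active, so *fubP* is transcribed.
→ *fubP* is ON.
2 of the 4 genes are transcribed.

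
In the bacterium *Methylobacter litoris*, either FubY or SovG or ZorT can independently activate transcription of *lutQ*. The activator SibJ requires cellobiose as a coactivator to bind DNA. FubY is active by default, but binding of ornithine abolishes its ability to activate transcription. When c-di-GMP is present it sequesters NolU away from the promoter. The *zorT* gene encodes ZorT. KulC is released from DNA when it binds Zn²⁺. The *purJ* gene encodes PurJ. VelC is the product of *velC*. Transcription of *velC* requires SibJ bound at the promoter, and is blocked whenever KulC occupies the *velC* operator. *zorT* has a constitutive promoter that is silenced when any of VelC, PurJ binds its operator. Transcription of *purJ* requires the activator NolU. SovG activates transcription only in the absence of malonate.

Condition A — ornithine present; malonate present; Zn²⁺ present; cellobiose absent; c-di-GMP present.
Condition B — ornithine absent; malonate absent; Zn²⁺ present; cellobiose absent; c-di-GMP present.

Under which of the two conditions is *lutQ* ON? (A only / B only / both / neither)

Condition A:
Ornithine is present, so FubY is inactive.
Malonate is present, so SovG is inactive.
Zn²⁺ is present, so KulC is inactive.
Cellobiose is absent, so SibJ is inactive.
Required activator SibJ is absent, so *velC* is not transcribed.
So VelC is not produced.
c-di-GMP is present, so NolU is inactive.
Required activator NolU is absent, so *purJ* is not transcribed.
So PurJ is not produced.
With no repressor bound, *zorT* is transcribed.
So ZorT is produced and active.
Activator ZorT is present, so *lutQ* is transcribed.
→ *lutQ* is ON in A.
Condition B:
Ornithine is absent, so FubY is active.
Malonate is absent, so SovG is active.
Zn²⁺ is present, so KulC is inactive.
Cellobiose is absent, so SibJ is inactive.
Required activator SibJ is absent, so *velC* is not transcribed.
So VelC is not produced.
c-di-GMP is present, so NolU is inactive.
Required activator NolU is absent, so *purJ* is not transcribed.
So PurJ is not produced.
With no repressor bound, *zorT* is transcribed.
So ZorT is produced and active.
Activator FubY is present, so *lutQ* is transcribed.
→ *lutQ* is ON in B.

both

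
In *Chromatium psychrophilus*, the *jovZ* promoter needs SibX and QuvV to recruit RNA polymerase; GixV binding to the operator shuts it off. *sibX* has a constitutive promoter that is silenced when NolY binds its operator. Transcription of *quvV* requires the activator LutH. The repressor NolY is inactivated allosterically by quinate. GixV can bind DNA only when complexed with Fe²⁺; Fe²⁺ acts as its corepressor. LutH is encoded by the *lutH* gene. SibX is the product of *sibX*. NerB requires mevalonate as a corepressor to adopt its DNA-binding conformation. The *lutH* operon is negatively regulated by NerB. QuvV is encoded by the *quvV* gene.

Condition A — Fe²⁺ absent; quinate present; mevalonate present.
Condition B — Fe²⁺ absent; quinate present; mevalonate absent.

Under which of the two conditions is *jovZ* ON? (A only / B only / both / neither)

B only

Condition A:
Fe²⁺ is absent, so GixV is inactive.
Quinate is present, so NolY is inactive.
With no repressor bound, *sibX* is transcribed.
So SibX is produced and active.
Mevalonate is present, so NerB is active.
With repressor NerB bound, *lutH* is not transcribed.
So LutH is not produced.
Required activator LutH is absent, so *quvV* is not transcribed.
So QuvV is not produced.
Required activator QuvV is absent, so *jovZ* is not transcribed.
→ *jovZ* is OFF in A.
Condition B:
Fe²⁺ is absent, so GixV is inactive.
Quinate is present, so NolY is inactive.
With no repressor bound, *sibX* is transcribed.
So SibX is produced and active.
Mevalonate is absent, so NerB is inactive.
With no repressor bound, *lutH* is transcribed.
So LutH is produced and active.
No repressor is bound and LutH is active, so *quvV* is transcribed.
So QuvV is produced and active.
No repressor is bound and SibX and QuvV are active, so *jovZ* is transcribed.
→ *jovZ* is ON in B.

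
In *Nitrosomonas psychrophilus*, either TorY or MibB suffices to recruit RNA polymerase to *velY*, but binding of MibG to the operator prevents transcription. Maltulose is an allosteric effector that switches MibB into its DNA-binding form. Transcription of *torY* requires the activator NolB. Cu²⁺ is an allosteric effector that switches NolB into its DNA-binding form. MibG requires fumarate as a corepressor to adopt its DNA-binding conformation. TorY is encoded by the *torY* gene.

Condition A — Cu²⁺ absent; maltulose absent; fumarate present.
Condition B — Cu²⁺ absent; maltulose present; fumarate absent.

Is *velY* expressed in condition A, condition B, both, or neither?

Condition A:
Cu²⁺ is absent, so NolB is inactive.
Required activator NolB is absent, so *torY* is not transcribed.
So TorY is not produced.
Maltulose is absent, so MibB is inactive.
Fumarate is present, so MibG is active.
With repressor MibG bound, *velY* is not transcribed.
→ *velY* is OFF in A.
Condition B:
Cu²⁺ is absent, so NolB is inactive.
Required activator NolB is absent, so *torY* is not transcribed.
So TorY is not produced.
Maltulose is present, so MibB is active.
Fumarate is absent, so MibG is inactive.
Activator MibB is present, so *velY* is transcribed.
→ *velY* is ON in B.

B only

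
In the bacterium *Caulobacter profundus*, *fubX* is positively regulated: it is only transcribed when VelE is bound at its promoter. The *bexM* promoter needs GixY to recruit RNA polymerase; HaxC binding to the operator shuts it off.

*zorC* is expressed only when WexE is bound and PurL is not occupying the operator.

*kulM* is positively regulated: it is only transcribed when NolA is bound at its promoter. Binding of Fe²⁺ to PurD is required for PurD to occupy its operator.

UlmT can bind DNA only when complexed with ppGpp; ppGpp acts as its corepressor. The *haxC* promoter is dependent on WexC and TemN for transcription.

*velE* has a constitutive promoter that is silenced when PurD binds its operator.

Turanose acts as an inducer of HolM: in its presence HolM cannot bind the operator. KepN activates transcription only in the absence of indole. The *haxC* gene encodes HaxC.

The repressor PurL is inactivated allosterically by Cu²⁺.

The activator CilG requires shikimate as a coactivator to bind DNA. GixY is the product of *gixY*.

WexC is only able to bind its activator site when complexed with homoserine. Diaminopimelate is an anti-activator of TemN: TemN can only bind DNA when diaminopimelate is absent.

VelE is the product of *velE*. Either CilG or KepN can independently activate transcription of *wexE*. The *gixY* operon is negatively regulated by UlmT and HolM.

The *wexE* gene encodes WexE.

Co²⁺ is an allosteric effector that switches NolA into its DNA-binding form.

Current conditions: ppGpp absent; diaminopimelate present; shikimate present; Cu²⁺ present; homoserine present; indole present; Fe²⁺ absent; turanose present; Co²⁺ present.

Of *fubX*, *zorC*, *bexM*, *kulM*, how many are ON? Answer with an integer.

Fe²⁺ is absent, so PurD is inactive.
With no repressor bound, *velE* is transcribed.
So VelE is produced and active.
No repressor is bound and VelE is active, so *fubX* is transcribed.
→ *fubX* is ON.
Shikimate is present, so CilG is active.
Indole is present, so KepN is inactive.
Activator CilG is present, so *wexE* is transcribed.
So WexE is produced and active.
Cu²⁺ is present, so PurL is inactive.
No repressor is bound and WexE is active, so *zorC* is transcribed.
→ *zorC* is ON.
Homoserine is present, so WexC is active.
Diaminopimelate is present, so TemN is inactive.
Required activator TemN is absent, so *haxC* is not transcribed.
So HaxC is not produced.
ppGpp is absent, so UlmT is inactive.
Turanose is present, so HolM is inactive.
With no repressor bound, *gixY* is transcribed.
So GixY is produced and active.
No repressor is bound and GixY is active, so *bexM* is transcribed.
→ *bexM* is ON.
Co²⁺ is present, so NolA is active.
No repressor is bound and NolA is active, so *kulM* is transcribed.
→ *kulM* is ON.
4 of the 4 genes are transcribed.

4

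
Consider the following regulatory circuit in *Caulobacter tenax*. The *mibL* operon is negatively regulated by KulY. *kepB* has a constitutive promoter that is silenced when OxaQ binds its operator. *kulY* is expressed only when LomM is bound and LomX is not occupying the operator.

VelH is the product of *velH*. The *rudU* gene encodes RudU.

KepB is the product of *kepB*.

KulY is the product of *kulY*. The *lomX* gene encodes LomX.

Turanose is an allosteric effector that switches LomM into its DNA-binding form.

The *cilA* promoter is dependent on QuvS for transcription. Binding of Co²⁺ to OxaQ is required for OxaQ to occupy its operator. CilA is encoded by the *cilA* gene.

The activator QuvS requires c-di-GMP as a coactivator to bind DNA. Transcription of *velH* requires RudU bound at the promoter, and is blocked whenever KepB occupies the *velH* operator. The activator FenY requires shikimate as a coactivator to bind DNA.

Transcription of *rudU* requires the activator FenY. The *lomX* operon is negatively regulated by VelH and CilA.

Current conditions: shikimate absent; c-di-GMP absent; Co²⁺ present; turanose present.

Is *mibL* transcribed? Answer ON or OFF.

ON

Shikimate is absent, so FenY is inactive.
Required activator FenY is absent, so *rudU* is not transcribed.
So RudU is not produced.
Co²⁺ is present, so OxaQ is active.
With repressor OxaQ bound, *kepB* is not transcribed.
So KepB is not produced.
Required activator RudU is absent, so *velH* is not transcribed.
So VelH is not produced.
c-di-GMP is absent, so QuvS is inactive.
Required activator QuvS is absent, so *cilA* is not transcribed.
So CilA is not produced.
With no repressor bound, *lomX* is transcribed.
So LomX is produced and active.
Turanose is present, so LomM is active.
With repressor LomX bound, *kulY* is not transcribed.
So KulY is not produced.
With no repressor bound, *mibL* is transcribed.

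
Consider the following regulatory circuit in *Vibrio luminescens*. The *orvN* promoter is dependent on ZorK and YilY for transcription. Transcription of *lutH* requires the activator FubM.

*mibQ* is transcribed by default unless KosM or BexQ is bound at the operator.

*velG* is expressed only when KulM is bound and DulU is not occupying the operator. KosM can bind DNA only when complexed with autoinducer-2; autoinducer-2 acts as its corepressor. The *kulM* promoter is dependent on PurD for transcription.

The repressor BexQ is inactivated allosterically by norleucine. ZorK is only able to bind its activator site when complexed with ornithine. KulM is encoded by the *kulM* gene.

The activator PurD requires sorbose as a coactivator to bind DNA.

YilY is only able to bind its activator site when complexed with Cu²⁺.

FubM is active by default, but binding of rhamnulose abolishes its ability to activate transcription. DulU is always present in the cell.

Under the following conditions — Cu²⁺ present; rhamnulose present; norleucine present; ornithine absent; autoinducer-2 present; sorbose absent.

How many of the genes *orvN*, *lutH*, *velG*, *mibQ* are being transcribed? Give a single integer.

0

Ornithine is absent, so ZorK is inactive.
Cu²⁺ is present, so YilY is active.
Required activator ZorK is absent, so *orvN* is not transcribed.
→ *orvN* is OFF.
Rhamnulose is present, so FubM is inactive.
Required activator FubM is absent, so *lutH* is not transcribed.
→ *lutH* is OFF.
Sorbose is absent, so PurD is inactive.
Required activator PurD is absent, so *kulM* is not transcribed.
So KulM is not produced.
DulU is produced constitutively and is active.
With repressor DulU bound, *velG* is not transcribed.
→ *velG* is OFF.
Autoinducer-2 is present, so KosM is active.
Norleucine is present, so BexQ is inactive.
With repressor KosM bound, *mibQ* is not transcribed.
→ *mibQ* is OFF.
0 of the 4 genes are transcribed.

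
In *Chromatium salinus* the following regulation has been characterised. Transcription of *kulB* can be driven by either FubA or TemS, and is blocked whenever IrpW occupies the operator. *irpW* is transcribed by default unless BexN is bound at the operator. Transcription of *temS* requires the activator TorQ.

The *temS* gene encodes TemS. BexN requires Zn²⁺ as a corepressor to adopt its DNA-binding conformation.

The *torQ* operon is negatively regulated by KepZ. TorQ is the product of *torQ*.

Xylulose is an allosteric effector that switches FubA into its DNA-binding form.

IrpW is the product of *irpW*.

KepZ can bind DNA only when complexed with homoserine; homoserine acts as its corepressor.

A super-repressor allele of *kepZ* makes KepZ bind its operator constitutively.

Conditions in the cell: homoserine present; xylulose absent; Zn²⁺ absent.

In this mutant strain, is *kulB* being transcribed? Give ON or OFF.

Xylulose is absent, so FubA is inactive.
KepZ is constitutively active in this strain.
With repressor KepZ bound, *torQ* is not transcribed.
So TorQ is not produced.
Required activator TorQ is absent, so *temS* is not transcribed.
So TemS is not produced.
Zn²⁺ is absent, so BexN is inactive.
With no repressor bound, *irpW* is transcribed.
So IrpW is produced and active.
With repressor IrpW bound, *kulB* is not transcribed.

OFF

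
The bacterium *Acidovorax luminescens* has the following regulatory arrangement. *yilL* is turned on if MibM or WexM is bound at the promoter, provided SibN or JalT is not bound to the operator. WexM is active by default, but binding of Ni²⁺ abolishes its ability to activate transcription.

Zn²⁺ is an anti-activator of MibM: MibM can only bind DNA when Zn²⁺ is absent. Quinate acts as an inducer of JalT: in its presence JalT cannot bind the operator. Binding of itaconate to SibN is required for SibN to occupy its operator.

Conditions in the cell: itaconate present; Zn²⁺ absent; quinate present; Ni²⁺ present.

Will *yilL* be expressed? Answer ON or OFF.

OFF

Zn²⁺ is absent, so MibM is active.
Itaconate is present, so SibN is active.
Ni²⁺ is present, so WexM is inactive.
Quinate is present, so JalT is inactive.
With repressor SibN bound, *yilL* is not transcribed.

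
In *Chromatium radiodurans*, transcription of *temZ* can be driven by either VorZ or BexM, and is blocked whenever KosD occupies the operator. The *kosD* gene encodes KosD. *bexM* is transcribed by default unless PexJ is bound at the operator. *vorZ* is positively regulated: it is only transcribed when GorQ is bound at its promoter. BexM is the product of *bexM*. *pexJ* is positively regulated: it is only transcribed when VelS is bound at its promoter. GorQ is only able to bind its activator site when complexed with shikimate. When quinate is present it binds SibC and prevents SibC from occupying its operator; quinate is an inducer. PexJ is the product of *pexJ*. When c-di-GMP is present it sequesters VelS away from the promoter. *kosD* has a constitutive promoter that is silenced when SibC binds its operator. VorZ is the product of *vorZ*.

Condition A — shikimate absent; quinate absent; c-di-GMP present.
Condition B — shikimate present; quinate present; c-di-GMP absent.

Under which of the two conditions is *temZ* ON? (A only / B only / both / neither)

A only

Condition A:
Shikimate is absent, so GorQ is inactive.
Required activator GorQ is absent, so *vorZ* is not transcribed.
So VorZ is not produced.
Quinate is absent, so SibC is active.
With repressor SibC bound, *kosD* is not transcribed.
So KosD is not produced.
c-di-GMP is present, so VelS is inactive.
Required activator VelS is absent, so *pexJ* is not transcribed.
So PexJ is not produced.
With no repressor bound, *bexM* is transcribed.
So BexM is produced and active.
Activator BexM is present, so *temZ* is transcribed.
→ *temZ* is ON in A.
Condition B:
Shikimate is present, so GorQ is active.
No repressor is bound and GorQ is active, so *vorZ* is transcribed.
So VorZ is produced and active.
Quinate is present, so SibC is inactive.
With no repressor bound, *kosD* is transcribed.
So KosD is produced and active.
c-di-GMP is absent, so VelS is active.
No repressor is bound and VelS is active, so *pexJ* is transcribed.
So PexJ is produced and active.
With repressor PexJ bound, *bexM* is not transcribed.
So BexM is not produced.
With repressor KosD bound, *temZ* is not transcribed.
→ *temZ* is OFF in B.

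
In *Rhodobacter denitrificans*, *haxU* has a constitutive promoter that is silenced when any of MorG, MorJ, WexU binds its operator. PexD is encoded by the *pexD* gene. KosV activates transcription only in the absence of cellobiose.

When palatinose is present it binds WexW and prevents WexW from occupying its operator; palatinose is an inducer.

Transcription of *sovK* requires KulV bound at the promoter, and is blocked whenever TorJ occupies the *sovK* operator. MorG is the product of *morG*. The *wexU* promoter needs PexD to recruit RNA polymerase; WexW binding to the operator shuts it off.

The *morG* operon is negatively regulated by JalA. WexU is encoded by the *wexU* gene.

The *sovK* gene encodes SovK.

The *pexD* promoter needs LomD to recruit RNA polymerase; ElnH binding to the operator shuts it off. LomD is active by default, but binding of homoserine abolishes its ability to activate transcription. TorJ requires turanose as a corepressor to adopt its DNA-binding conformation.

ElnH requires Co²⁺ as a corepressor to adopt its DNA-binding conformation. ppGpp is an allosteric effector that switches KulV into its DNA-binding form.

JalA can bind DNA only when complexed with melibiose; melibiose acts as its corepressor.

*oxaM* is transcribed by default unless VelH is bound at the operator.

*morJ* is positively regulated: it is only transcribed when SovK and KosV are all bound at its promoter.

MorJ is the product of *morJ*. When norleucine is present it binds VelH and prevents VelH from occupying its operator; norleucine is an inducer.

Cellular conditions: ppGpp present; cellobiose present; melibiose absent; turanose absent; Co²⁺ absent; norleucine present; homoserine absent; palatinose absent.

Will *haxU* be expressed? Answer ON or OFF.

Melibiose is absent, so JalA is inactive.
With no repressor bound, *morG* is transcribed.
So MorG is produced and active.
Turanose is absent, so TorJ is inactive.
ppGpp is present, so KulV is active.
No repressor is bound and KulV is active, so *sovK* is transcribed.
So SovK is produced and active.
Cellobiose is present, so KosV is inactive.
Required activator KosV is absent, so *morJ* is not transcribed.
So MorJ is not produced.
Co²⁺ is absent, so ElnH is inactive.
Homoserine is absent, so LomD is active.
No repressor is bound and LomD is active, so *pexD* is transcribed.
So PexD is produced and active.
Palatinose is absent, so WexW is active.
With repressor WexW bound, *wexU* is not transcribed.
So WexU is not produced.
With repressor MorG bound, *haxU* is not transcribed.

OFF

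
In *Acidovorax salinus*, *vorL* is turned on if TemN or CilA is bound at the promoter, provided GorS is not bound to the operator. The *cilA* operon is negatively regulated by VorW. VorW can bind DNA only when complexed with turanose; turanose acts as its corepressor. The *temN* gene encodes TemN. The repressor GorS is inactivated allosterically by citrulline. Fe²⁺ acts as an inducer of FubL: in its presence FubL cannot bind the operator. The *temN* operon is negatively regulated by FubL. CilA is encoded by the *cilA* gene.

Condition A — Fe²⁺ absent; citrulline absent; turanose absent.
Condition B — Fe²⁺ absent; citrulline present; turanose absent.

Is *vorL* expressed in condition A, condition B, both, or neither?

B only

Condition A:
Fe²⁺ is absent, so FubL is active.
With repressor FubL bound, *temN* is not transcribed.
So TemN is not produced.
Citrulline is absent, so GorS is active.
Turanose is absent, so VorW is inactive.
With no repressor bound, *cilA* is transcribed.
So CilA is produced and active.
With repressor GorS bound, *vorL* is not transcribed.
→ *vorL* is OFF in A.
Condition B:
Fe²⁺ is absent, so FubL is active.
With repressor FubL bound, *temN* is not transcribed.
So TemN is not produced.
Citrulline is present, so GorS is inactive.
Turanose is absent, so VorW is inactive.
With no repressor bound, *cilA* is transcribed.
So CilA is produced and active.
Activator CilA is present, so *vorL* is transcribed.
→ *vorL* is ON in B.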